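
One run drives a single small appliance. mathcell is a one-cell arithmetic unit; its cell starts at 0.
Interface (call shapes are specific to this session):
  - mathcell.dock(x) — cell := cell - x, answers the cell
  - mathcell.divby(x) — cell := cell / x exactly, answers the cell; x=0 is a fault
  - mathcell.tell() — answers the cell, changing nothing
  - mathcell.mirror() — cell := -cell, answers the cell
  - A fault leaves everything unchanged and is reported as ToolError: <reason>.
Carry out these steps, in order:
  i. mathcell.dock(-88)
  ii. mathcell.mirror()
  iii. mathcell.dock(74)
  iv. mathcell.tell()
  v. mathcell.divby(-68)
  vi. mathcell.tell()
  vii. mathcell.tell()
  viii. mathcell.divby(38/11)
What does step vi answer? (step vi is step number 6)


Answer: 81/34

Derivation:
→ mathcell.dock(-88)
← 88
→ mathcell.mirror()
← -88
→ mathcell.dock(74)
← -162
→ mathcell.tell()
← -162
→ mathcell.divby(-68)
← 81/34
→ mathcell.tell()
← 81/34
→ mathcell.tell()
← 81/34
→ mathcell.divby(38/11)
← 891/1292


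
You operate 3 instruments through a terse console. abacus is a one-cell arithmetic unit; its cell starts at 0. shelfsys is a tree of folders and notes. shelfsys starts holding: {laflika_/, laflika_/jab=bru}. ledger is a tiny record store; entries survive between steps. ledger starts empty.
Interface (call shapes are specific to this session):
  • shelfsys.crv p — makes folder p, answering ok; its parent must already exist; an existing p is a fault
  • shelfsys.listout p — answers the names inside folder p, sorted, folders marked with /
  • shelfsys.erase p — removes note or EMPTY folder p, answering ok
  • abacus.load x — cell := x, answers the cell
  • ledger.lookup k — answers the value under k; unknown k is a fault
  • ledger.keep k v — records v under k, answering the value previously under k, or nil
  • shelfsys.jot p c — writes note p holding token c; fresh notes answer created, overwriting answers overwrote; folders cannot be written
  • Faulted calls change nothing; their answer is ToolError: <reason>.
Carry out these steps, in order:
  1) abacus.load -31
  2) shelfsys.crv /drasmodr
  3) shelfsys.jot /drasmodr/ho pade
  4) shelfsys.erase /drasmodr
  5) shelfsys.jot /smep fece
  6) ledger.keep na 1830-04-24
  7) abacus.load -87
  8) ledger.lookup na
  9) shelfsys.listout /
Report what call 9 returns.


Answer: [drasmodr/, laflika_/, smep]

Derivation:
CALL abacus.load[x→-31]
RET  -31
CALL shelfsys.crv[p→/drasmodr]
RET  ok
CALL shelfsys.jot[p→/drasmodr/ho; c→pade]
RET  created
CALL shelfsys.erase[p→/drasmodr]
RET  ToolError: not empty
CALL shelfsys.jot[p→/smep; c→fece]
RET  created
CALL ledger.keep[k→na; v→1830-04-24]
RET  nil
CALL abacus.load[x→-87]
RET  -87
CALL ledger.lookup[k→na]
RET  1830-04-24
CALL shelfsys.listout[p→/]
RET  [drasmodr/, laflika_/, smep]


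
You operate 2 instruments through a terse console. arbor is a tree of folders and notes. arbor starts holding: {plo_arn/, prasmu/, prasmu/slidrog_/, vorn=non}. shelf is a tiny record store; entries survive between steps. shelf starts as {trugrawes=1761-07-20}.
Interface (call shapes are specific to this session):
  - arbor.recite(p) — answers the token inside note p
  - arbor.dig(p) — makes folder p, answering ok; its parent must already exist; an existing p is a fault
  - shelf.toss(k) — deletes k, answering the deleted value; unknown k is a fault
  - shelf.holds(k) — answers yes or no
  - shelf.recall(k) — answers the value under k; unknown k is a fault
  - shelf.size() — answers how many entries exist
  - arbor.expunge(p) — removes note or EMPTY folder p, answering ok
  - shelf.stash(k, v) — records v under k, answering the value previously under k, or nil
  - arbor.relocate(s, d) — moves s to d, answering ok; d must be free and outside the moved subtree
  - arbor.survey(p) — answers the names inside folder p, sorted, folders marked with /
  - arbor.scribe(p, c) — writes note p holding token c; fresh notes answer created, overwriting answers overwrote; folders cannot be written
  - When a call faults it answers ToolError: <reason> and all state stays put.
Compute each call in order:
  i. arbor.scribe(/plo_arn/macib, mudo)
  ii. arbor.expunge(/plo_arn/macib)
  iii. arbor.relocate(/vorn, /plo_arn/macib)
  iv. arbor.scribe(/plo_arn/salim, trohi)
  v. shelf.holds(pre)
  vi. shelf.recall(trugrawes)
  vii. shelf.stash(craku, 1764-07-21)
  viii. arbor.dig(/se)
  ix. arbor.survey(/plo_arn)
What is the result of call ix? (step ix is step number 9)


> scribe /plo_arn/macib mudo
[out] created
> expunge /plo_arn/macib
[out] ok
> relocate /vorn /plo_arn/macib
[out] ok
> scribe /plo_arn/salim trohi
[out] created
> holds pre
[out] no
> recall trugrawes
[out] 1761-07-20
> stash craku 1764-07-21
[out] nil
> dig /se
[out] ok
> survey /plo_arn
[out] [macib, salim]

Answer: [macib, salim]


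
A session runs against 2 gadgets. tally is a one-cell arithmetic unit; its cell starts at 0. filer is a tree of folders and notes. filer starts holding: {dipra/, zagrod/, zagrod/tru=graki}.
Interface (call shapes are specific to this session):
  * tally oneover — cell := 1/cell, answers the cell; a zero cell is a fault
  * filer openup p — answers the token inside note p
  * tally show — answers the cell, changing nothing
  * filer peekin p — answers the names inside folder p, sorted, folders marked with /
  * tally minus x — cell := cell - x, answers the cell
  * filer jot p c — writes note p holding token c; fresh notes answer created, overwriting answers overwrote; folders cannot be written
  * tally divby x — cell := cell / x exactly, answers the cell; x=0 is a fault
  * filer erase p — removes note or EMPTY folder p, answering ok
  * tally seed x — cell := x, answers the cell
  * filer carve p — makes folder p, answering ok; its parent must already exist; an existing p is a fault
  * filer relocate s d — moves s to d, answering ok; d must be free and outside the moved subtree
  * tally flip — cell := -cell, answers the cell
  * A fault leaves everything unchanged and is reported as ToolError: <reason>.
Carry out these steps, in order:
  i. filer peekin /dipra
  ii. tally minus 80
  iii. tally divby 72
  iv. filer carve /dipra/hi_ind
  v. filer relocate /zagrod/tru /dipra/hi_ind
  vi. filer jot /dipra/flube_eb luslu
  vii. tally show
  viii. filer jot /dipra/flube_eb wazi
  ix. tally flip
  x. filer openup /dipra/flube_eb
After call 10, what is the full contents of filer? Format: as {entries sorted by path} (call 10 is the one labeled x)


Answer: {dipra/, dipra/flube_eb=wazi, dipra/hi_ind/, zagrod/, zagrod/tru=graki}

Derivation:
Act: filer peekin[p→/dipra]
Obs: []
Act: tally minus[x→80]
Obs: -80
Act: tally divby[x→72]
Obs: -10/9
Act: filer carve[p→/dipra/hi_ind]
Obs: ok
Act: filer relocate[s→/zagrod/tru; d→/dipra/hi_ind]
Obs: ToolError: exists
Act: filer jot[p→/dipra/flube_eb; c→luslu]
Obs: created
Act: tally show[]
Obs: -10/9
Act: filer jot[p→/dipra/flube_eb; c→wazi]
Obs: overwrote
Act: tally flip[]
Obs: 10/9
Act: filer openup[p→/dipra/flube_eb]
Obs: wazi


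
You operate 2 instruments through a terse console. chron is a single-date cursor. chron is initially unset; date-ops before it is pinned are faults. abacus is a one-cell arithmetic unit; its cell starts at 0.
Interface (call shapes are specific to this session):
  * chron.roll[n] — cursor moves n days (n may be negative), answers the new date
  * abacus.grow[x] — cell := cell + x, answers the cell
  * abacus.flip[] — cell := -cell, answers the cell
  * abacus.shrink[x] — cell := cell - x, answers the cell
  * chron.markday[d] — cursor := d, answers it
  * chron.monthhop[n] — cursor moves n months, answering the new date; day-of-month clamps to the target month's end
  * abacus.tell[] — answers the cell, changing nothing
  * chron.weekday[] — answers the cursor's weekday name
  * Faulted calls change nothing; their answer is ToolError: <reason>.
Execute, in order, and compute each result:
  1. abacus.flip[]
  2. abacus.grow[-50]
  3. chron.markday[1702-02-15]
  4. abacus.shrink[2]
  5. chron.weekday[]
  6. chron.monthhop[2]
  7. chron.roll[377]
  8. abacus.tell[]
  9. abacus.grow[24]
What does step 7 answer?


Answer: 1703-04-27

Derivation:
$ flip
[out] 0
$ grow x: -50
[out] -50
$ markday d: 1702-02-15
[out] 1702-02-15
$ shrink x: 2
[out] -52
$ weekday
[out] Wednesday
$ monthhop n: 2
[out] 1702-04-15
$ roll n: 377
[out] 1703-04-27
$ tell
[out] -52
$ grow x: 24
[out] -28


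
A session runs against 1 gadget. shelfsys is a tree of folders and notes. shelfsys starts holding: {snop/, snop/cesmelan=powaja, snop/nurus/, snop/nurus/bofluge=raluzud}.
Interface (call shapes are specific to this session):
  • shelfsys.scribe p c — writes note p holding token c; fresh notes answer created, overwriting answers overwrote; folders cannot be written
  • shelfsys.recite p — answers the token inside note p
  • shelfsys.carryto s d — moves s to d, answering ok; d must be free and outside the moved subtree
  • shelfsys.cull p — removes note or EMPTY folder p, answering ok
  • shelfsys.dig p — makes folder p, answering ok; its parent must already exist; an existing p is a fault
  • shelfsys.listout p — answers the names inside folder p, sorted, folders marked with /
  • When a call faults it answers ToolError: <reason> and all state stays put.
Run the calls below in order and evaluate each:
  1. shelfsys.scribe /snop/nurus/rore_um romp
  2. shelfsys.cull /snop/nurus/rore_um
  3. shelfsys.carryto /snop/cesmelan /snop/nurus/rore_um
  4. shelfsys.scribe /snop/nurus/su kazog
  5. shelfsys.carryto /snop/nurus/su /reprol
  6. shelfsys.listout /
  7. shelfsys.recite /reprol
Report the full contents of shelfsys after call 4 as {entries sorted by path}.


Answer: {snop/, snop/nurus/, snop/nurus/bofluge=raluzud, snop/nurus/rore_um=powaja, snop/nurus/su=kazog}

Derivation:
==> scribe(p→/snop/nurus/rore_um, c→romp)
<== created
==> cull(p→/snop/nurus/rore_um)
<== ok
==> carryto(s→/snop/cesmelan, d→/snop/nurus/rore_um)
<== ok
==> scribe(p→/snop/nurus/su, c→kazog)
<== created
==> carryto(s→/snop/nurus/su, d→/reprol)
<== ok
==> listout(p→/)
<== [reprol, snop/]
==> recite(p→/reprol)
<== kazog


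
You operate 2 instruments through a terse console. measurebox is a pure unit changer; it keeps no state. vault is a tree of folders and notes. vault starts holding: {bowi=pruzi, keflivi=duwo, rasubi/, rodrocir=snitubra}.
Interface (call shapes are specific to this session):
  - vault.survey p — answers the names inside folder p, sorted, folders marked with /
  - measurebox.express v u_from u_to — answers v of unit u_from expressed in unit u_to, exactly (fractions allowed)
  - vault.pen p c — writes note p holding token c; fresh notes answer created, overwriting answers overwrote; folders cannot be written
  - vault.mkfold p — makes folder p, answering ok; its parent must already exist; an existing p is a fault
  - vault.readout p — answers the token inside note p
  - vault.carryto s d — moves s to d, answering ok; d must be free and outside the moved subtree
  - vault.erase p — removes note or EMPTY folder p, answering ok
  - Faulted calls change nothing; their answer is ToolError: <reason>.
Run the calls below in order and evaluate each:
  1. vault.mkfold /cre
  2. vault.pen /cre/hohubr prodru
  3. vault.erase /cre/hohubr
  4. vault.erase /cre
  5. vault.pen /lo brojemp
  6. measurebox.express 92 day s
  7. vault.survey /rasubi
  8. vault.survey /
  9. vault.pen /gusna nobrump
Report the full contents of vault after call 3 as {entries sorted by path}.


Answer: {bowi=pruzi, cre/, keflivi=duwo, rasubi/, rodrocir=snitubra}

Derivation:
Step: mkfold[p: /cre]
Result: ok
Step: pen[p: /cre/hohubr; c: prodru]
Result: created
Step: erase[p: /cre/hohubr]
Result: ok
Step: erase[p: /cre]
Result: ok
Step: pen[p: /lo; c: brojemp]
Result: created
Step: express[v: 92; u_from: day; u_to: s]
Result: 7948800
Step: survey[p: /rasubi]
Result: []
Step: survey[p: /]
Result: [bowi, keflivi, lo, rasubi/, rodrocir]
Step: pen[p: /gusna; c: nobrump]
Result: created


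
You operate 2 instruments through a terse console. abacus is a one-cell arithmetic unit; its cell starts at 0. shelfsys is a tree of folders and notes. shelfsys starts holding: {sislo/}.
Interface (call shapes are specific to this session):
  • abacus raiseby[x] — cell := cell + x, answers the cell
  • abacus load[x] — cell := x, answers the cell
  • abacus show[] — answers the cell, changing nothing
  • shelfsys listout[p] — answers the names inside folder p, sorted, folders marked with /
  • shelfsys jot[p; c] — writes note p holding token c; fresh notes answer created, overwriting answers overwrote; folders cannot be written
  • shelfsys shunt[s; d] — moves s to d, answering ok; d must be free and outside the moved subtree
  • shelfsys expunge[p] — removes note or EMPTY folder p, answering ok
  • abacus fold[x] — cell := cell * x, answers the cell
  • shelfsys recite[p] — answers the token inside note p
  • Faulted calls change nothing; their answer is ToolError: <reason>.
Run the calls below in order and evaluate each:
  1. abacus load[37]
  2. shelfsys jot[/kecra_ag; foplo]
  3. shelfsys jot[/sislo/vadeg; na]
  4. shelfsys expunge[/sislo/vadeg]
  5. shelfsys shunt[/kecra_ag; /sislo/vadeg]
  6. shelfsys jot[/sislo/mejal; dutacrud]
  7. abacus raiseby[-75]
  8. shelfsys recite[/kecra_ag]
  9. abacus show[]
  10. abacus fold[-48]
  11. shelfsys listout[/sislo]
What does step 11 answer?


Next I call abacus load passing x=37: 37.
I use shelfsys jot passing p=/kecra_ag, c=foplo, which returns created.
I run shelfsys jot passing p=/sislo/vadeg, c=na, and observe created.
Now I run shelfsys expunge passing p=/sislo/vadeg: ok.
Invoking shelfsys shunt passing s=/kecra_ag, d=/sislo/vadeg, which returns ok.
I call shelfsys jot passing p=/sislo/mejal, c=dutacrud, and see created.
I try abacus raiseby passing x=-75, and see -38.
I call shelfsys recite passing p=/kecra_ag, which returns ToolError: not found.
I try abacus show, which returns -38.
Next I call abacus fold passing x=-48: 1824.
Now I run shelfsys listout passing p=/sislo, — result: [mejal, vadeg].

Answer: [mejal, vadeg]


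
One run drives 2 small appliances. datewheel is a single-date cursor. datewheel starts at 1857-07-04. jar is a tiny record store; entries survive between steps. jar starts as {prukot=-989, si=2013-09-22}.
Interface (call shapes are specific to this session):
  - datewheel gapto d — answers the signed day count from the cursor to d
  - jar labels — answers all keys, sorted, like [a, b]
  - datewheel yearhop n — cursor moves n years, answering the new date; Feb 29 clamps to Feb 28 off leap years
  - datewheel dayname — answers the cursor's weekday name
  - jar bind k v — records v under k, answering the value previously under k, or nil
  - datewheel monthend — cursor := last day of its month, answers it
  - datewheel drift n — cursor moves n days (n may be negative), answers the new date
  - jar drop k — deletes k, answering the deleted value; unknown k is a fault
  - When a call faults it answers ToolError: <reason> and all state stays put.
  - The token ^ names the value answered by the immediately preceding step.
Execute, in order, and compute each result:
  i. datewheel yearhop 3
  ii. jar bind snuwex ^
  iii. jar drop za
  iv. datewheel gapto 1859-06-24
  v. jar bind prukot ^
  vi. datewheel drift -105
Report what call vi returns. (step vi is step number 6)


-- datewheel yearhop(n='3') : 1860-07-04
-- jar bind(k='snuwex', v='^') : nil
-- jar drop(k='za') : ToolError: no such key za
-- datewheel gapto(d='1859-06-24') : -376
-- jar bind(k='prukot', v='^') : -989
-- datewheel drift(n='-105') : 1860-03-21

Answer: 1860-03-21


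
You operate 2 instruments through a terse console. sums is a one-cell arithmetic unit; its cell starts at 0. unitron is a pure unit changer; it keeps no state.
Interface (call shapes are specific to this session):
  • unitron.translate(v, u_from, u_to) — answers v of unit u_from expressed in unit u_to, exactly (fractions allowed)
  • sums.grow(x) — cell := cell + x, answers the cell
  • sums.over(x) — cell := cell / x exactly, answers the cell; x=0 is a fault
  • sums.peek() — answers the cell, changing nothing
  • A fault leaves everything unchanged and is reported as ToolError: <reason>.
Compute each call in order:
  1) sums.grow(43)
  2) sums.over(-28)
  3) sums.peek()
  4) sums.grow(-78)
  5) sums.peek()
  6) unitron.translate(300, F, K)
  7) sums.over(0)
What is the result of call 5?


Answer: -2227/28

Derivation:
CALL sums.grow[x: 43]
RET  43
CALL sums.over[x: -28]
RET  -43/28
CALL sums.peek[]
RET  -43/28
CALL sums.grow[x: -78]
RET  -2227/28
CALL sums.peek[]
RET  -2227/28
CALL unitron.translate[v: 300; u_from: F; u_to: K]
RET  75967/180
CALL sums.over[x: 0]
RET  ToolError: division by zero


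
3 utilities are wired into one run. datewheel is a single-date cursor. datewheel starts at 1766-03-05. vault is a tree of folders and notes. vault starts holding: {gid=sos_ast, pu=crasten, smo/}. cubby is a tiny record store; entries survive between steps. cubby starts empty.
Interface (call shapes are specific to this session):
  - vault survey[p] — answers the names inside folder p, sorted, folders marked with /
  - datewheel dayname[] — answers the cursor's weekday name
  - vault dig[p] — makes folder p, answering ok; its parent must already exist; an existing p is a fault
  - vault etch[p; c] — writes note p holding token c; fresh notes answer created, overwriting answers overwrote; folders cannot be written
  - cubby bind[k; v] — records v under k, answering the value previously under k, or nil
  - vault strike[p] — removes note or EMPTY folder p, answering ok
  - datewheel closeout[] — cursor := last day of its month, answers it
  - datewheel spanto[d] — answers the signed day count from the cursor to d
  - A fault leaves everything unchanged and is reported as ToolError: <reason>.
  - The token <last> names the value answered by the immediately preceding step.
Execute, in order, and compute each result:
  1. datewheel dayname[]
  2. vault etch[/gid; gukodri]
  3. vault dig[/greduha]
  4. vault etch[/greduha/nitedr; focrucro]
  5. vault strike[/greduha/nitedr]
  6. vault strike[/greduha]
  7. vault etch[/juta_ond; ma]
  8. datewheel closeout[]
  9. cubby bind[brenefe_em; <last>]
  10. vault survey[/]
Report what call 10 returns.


Answer: [gid, juta_ond, pu, smo/]

Derivation:
Now I run datewheel dayname(), and get Wednesday.
Now I run vault etch on p: /gid, c: gukodri: overwrote.
I invoke vault dig on p: /greduha, → ok.
I try vault etch on p: /greduha/nitedr, c: focrucro, → created.
Calling vault strike on p: /greduha/nitedr, and observe ok.
I try vault strike on p: /greduha, — result: ok.
I run vault etch on p: /juta_ond, c: ma, → created.
Calling datewheel closeout: 1766-03-31.
Calling cubby bind on k: brenefe_em, v: <last>, → nil.
I invoke vault survey on p: /, and get [gid, juta_ond, pu, smo/].


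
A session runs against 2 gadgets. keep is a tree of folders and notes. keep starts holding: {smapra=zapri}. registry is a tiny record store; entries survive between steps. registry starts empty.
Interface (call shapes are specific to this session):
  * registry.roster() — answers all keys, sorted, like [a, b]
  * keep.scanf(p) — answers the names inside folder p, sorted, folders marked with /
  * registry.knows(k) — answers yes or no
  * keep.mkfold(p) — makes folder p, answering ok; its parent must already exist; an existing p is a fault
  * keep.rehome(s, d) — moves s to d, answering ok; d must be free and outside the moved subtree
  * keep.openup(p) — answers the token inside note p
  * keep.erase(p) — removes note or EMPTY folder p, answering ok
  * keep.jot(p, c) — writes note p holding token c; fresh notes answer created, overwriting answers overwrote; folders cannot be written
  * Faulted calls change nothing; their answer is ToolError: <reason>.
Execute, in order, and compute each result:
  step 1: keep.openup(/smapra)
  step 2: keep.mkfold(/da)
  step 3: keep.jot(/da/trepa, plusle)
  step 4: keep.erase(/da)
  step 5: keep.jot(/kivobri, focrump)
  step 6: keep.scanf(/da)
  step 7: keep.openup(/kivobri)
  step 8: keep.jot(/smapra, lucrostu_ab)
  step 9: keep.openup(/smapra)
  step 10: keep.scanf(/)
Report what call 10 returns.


Answer: [da/, kivobri, smapra]

Derivation:
% keep.openup p=/smapra
= zapri
% keep.mkfold p=/da
= ok
% keep.jot p=/da/trepa c=plusle
= created
% keep.erase p=/da
= ToolError: not empty
% keep.jot p=/kivobri c=focrump
= created
% keep.scanf p=/da
= [trepa]
% keep.openup p=/kivobri
= focrump
% keep.jot p=/smapra c=lucrostu_ab
= overwrote
% keep.openup p=/smapra
= lucrostu_ab
% keep.scanf p=/
= [da/, kivobri, smapra]


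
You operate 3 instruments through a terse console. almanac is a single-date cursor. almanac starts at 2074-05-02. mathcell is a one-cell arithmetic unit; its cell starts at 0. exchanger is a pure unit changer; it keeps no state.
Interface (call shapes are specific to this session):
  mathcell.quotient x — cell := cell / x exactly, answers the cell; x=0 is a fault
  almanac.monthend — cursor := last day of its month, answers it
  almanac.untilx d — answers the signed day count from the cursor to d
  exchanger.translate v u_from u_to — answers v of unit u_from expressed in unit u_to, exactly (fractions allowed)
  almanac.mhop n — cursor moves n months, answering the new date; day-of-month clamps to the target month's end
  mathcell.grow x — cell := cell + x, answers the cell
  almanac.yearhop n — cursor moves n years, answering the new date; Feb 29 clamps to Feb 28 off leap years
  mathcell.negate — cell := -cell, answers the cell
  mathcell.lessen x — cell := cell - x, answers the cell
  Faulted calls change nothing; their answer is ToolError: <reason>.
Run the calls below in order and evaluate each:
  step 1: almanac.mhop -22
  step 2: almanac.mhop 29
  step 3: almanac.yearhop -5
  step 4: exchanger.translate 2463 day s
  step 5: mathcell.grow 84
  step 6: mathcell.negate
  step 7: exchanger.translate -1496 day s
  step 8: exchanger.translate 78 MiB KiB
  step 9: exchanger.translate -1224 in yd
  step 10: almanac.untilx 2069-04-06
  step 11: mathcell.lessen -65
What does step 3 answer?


Answer: 2069-12-02

Derivation:
# 1. mhop(n: -22) : 2072-07-02
# 2. mhop(n: 29) : 2074-12-02
# 3. yearhop(n: -5) : 2069-12-02
# 4. translate(v: 2463, u_from: day, u_to: s) : 212803200
# 5. grow(x: 84) : 84
# 6. negate() : -84
# 7. translate(v: -1496, u_from: day, u_to: s) : -129254400
# 8. translate(v: 78, u_from: MiB, u_to: KiB) : 79872
# 9. translate(v: -1224, u_from: in, u_to: yd) : -34
# 10. untilx(d: 2069-04-06) : -240
# 11. lessen(x: -65) : -19


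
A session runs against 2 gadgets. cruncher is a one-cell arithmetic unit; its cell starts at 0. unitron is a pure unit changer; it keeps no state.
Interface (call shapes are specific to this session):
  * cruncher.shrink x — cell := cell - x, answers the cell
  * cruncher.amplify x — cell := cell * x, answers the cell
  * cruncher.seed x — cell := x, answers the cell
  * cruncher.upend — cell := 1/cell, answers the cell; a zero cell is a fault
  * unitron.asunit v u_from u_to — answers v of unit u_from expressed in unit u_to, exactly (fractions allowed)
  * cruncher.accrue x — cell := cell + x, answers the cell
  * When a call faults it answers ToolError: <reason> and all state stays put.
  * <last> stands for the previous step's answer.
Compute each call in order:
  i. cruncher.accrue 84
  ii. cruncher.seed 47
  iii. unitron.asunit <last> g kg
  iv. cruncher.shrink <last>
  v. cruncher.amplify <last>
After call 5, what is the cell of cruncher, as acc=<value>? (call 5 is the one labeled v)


Using cruncher.accrue using x=84, — result: 84.
Invoking cruncher.seed using x=47, which returns 47.
I run unitron.asunit using v=<last>, u_from=g, u_to=kg, and get 47/1000.
I run cruncher.shrink using x=<last>, — result: 46953/1000.
Next I call cruncher.amplify using x=<last>, and observe 2204584209/1000000.

Answer: acc=2204584209/1000000


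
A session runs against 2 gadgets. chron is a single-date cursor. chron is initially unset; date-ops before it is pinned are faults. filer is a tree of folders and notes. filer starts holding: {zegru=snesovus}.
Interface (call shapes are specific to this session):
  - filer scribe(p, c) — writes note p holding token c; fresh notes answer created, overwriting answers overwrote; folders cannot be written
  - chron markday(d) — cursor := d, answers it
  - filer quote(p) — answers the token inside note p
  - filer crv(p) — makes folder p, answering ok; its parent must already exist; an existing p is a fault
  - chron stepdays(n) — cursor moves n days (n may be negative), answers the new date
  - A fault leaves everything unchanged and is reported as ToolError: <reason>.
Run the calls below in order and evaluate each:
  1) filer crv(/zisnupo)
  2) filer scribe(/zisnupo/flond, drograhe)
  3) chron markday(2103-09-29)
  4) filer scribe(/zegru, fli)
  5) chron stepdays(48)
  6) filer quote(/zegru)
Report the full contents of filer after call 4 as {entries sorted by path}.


Answer: {zegru=fli, zisnupo/, zisnupo/flond=drograhe}

Derivation:
Using filer crv(p=/zisnupo), → ok.
Next I call filer scribe(p=/zisnupo/flond, c=drograhe), yielding created.
Next I call chron markday(d=2103-09-29), which returns 2103-09-29.
Using filer scribe(p=/zegru, c=fli), which returns overwrote.
Calling chron stepdays(n=48), and see 2103-11-16.
I use filer quote(p=/zegru), and observe fli.


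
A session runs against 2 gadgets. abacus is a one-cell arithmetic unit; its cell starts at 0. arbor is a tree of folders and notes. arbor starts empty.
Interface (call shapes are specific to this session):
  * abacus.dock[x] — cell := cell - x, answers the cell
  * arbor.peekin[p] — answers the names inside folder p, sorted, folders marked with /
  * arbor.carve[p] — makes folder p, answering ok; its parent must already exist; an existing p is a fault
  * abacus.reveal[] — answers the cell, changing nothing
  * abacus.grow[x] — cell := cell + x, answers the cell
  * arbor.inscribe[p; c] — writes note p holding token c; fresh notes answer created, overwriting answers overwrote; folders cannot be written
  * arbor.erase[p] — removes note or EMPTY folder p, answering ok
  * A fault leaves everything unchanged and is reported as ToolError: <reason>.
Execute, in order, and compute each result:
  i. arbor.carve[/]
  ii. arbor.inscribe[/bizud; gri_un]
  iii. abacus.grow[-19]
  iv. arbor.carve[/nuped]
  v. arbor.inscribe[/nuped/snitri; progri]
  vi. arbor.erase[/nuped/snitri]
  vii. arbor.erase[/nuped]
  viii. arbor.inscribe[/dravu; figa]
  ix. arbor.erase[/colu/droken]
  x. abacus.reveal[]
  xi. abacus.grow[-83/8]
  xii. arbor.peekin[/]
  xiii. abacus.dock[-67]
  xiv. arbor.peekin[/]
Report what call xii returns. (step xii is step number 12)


Answer: [bizud, dravu]

Derivation:
Do: arbor.carve[p=/]
See: ToolError: exists
Do: arbor.inscribe[p=/bizud; c=gri_un]
See: created
Do: abacus.grow[x=-19]
See: -19
Do: arbor.carve[p=/nuped]
See: ok
Do: arbor.inscribe[p=/nuped/snitri; c=progri]
See: created
Do: arbor.erase[p=/nuped/snitri]
See: ok
Do: arbor.erase[p=/nuped]
See: ok
Do: arbor.inscribe[p=/dravu; c=figa]
See: created
Do: arbor.erase[p=/colu/droken]
See: ToolError: not found
Do: abacus.reveal[]
See: -19
Do: abacus.grow[x=-83/8]
See: -235/8
Do: arbor.peekin[p=/]
See: [bizud, dravu]
Do: abacus.dock[x=-67]
See: 301/8
Do: arbor.peekin[p=/]
See: [bizud, dravu]


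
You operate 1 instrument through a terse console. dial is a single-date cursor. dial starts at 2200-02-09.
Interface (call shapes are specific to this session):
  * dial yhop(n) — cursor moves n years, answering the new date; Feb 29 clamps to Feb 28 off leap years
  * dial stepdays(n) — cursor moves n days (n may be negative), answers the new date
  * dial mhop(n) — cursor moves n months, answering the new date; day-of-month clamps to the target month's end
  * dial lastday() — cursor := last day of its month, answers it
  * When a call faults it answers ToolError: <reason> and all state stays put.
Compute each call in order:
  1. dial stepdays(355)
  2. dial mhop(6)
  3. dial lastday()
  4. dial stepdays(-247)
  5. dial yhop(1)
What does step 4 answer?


Answer: 2200-11-26

Derivation:
>> dial stepdays(n: 355)
<< 2201-01-30
>> dial mhop(n: 6)
<< 2201-07-30
>> dial lastday()
<< 2201-07-31
>> dial stepdays(n: -247)
<< 2200-11-26
>> dial yhop(n: 1)
<< 2201-11-26


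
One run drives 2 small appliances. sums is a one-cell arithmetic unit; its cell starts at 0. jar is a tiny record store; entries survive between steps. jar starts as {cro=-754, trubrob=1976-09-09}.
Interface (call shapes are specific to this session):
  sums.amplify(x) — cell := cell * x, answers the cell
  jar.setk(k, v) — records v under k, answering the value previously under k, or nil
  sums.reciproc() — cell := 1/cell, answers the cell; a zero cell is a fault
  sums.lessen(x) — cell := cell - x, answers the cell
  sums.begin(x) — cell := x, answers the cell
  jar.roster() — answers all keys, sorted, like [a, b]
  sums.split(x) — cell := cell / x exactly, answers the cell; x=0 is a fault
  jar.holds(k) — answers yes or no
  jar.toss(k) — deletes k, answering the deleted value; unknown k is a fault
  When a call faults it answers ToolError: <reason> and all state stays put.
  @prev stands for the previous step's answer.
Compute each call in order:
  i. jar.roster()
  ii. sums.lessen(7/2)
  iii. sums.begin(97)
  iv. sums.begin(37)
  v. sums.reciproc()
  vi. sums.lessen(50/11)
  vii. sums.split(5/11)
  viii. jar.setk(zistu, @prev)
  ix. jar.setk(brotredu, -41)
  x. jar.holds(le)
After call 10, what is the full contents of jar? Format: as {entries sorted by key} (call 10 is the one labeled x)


Calling roster: [cro, trubrob].
Calling lessen passing x→7/2, yielding -7/2.
I run begin passing x→97, yielding 97.
I call begin passing x→37, and observe 37.
Invoking reciproc(), and get 1/37.
I run lessen passing x→50/11, which returns -1839/407.
Now I run split passing x→5/11, giving -1839/185.
I use setk passing k→zistu, v→@prev, and observe nil.
I use setk passing k→brotredu, v→-41, and observe nil.
I call holds passing k→le, which returns no.

Answer: {brotredu=-41, cro=-754, trubrob=1976-09-09, zistu=-1839/185}


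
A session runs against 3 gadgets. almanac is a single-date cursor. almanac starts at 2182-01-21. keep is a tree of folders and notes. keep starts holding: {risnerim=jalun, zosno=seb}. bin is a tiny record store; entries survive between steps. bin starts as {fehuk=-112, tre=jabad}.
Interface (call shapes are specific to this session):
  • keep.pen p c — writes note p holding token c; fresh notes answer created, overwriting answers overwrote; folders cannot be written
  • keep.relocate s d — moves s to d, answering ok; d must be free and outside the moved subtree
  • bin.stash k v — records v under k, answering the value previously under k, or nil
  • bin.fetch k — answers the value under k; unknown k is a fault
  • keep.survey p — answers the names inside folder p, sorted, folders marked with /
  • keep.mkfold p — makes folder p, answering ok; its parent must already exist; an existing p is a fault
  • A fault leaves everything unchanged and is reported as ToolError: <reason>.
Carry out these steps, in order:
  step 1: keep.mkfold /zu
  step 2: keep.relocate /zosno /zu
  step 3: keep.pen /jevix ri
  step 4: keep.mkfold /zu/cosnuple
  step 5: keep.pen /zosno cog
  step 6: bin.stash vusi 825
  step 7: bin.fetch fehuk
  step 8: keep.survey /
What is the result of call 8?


Step: keep.mkfold[p: /zu]
Result: ok
Step: keep.relocate[s: /zosno; d: /zu]
Result: ToolError: exists
Step: keep.pen[p: /jevix; c: ri]
Result: created
Step: keep.mkfold[p: /zu/cosnuple]
Result: ok
Step: keep.pen[p: /zosno; c: cog]
Result: overwrote
Step: bin.stash[k: vusi; v: 825]
Result: nil
Step: bin.fetch[k: fehuk]
Result: -112
Step: keep.survey[p: /]
Result: [jevix, risnerim, zosno, zu/]

Answer: [jevix, risnerim, zosno, zu/]


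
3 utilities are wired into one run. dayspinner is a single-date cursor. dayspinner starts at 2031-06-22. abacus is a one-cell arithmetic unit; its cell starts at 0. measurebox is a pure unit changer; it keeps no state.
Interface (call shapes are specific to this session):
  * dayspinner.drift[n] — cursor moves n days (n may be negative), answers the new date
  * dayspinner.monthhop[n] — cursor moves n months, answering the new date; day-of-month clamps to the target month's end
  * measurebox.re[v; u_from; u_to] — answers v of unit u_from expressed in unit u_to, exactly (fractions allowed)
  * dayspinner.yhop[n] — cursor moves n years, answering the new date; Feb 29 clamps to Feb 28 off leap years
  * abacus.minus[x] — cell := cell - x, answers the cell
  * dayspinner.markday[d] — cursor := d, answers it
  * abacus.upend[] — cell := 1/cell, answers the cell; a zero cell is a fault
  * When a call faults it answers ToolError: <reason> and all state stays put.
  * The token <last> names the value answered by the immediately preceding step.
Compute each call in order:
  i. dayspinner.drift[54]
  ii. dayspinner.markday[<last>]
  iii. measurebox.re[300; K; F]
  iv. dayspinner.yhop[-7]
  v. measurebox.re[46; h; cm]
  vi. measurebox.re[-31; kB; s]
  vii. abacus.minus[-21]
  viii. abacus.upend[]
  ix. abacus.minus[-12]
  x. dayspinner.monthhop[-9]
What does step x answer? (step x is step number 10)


Answer: 2023-11-15

Derivation:
% dayspinner.drift n: 54
[out] 2031-08-15
% dayspinner.markday d: <last>
[out] 2031-08-15
% measurebox.re v: 300 u_from: K u_to: F
[out] 8033/100
% dayspinner.yhop n: -7
[out] 2024-08-15
% measurebox.re v: 46 u_from: h u_to: cm
[out] ToolError: incompatible units
% measurebox.re v: -31 u_from: kB u_to: s
[out] ToolError: incompatible units
% abacus.minus x: -21
[out] 21
% abacus.upend
[out] 1/21
% abacus.minus x: -12
[out] 253/21
% dayspinner.monthhop n: -9
[out] 2023-11-15


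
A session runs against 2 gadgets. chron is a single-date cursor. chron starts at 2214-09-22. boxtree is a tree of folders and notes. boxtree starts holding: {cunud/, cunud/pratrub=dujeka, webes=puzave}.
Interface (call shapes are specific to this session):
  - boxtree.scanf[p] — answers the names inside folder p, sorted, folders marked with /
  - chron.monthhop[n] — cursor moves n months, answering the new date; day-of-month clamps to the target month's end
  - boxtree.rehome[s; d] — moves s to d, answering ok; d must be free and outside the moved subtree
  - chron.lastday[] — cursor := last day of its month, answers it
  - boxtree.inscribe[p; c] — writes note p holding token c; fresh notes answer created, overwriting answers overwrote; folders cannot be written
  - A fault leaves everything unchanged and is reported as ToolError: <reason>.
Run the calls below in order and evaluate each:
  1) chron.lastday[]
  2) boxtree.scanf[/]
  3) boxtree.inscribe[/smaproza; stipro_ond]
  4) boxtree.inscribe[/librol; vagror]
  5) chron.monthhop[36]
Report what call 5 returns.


Answer: 2217-09-30

Derivation:
Step: lastday[]
Result: 2214-09-30
Step: scanf[p=/]
Result: [cunud/, webes]
Step: inscribe[p=/smaproza; c=stipro_ond]
Result: created
Step: inscribe[p=/librol; c=vagror]
Result: created
Step: monthhop[n=36]
Result: 2217-09-30


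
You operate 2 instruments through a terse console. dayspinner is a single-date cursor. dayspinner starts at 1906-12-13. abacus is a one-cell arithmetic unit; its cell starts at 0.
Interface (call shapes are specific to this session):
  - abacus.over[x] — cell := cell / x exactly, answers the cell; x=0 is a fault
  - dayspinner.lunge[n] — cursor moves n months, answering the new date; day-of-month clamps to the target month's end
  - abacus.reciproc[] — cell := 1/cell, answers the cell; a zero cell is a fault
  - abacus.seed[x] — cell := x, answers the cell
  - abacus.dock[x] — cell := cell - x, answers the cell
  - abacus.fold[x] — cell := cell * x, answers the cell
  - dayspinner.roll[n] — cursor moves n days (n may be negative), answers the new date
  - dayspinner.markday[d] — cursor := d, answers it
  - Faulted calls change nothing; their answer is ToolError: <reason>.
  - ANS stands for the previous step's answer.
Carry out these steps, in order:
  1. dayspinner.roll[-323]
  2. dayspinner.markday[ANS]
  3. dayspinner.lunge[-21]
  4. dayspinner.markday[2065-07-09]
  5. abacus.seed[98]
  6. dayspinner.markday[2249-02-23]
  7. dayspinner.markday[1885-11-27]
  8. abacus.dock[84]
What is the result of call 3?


Answer: 1904-04-24

Derivation:
% dayspinner.roll n→-323
:: 1906-01-24
% dayspinner.markday d→ANS
:: 1906-01-24
% dayspinner.lunge n→-21
:: 1904-04-24
% dayspinner.markday d→2065-07-09
:: 2065-07-09
% abacus.seed x→98
:: 98
% dayspinner.markday d→2249-02-23
:: 2249-02-23
% dayspinner.markday d→1885-11-27
:: 1885-11-27
% abacus.dock x→84
:: 14


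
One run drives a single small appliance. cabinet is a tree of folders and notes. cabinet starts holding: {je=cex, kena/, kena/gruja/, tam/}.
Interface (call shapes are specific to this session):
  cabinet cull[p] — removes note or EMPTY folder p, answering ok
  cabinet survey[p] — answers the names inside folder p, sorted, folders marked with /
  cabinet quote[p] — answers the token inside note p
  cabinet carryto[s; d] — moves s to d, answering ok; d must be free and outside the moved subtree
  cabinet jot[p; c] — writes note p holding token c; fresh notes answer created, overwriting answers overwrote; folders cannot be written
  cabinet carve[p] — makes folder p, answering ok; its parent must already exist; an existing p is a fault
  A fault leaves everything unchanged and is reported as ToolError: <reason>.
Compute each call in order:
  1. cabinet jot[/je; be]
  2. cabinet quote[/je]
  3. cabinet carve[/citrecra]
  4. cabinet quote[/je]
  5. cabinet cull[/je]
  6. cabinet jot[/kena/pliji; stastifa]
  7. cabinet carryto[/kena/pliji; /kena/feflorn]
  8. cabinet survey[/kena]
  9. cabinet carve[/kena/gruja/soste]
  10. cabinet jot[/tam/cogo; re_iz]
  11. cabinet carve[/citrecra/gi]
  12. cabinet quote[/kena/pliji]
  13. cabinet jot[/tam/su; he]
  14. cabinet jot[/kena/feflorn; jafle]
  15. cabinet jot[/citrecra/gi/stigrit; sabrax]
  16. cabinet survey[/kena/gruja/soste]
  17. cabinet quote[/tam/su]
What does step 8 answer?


> cabinet jot /je be
[out] overwrote
> cabinet quote /je
[out] be
> cabinet carve /citrecra
[out] ok
> cabinet quote /je
[out] be
> cabinet cull /je
[out] ok
> cabinet jot /kena/pliji stastifa
[out] created
> cabinet carryto /kena/pliji /kena/feflorn
[out] ok
> cabinet survey /kena
[out] [feflorn, gruja/]
> cabinet carve /kena/gruja/soste
[out] ok
> cabinet jot /tam/cogo re_iz
[out] created
> cabinet carve /citrecra/gi
[out] ok
> cabinet quote /kena/pliji
[out] ToolError: not found
> cabinet jot /tam/su he
[out] created
> cabinet jot /kena/feflorn jafle
[out] overwrote
> cabinet jot /citrecra/gi/stigrit sabrax
[out] created
> cabinet survey /kena/gruja/soste
[out] []
> cabinet quote /tam/su
[out] he

Answer: [feflorn, gruja/]


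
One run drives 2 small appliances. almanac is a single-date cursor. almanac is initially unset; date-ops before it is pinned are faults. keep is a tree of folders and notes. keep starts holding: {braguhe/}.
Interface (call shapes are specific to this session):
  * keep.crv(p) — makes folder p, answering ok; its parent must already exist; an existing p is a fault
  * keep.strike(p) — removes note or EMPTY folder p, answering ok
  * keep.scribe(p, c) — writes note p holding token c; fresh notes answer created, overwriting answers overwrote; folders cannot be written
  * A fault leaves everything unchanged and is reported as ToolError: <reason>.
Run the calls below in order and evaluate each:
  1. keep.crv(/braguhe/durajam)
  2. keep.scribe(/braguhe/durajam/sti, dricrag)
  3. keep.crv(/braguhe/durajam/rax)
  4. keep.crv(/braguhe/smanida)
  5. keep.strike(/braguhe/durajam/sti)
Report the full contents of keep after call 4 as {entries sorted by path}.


$ keep.crv p→/braguhe/durajam
[out] ok
$ keep.scribe p→/braguhe/durajam/sti c→dricrag
[out] created
$ keep.crv p→/braguhe/durajam/rax
[out] ok
$ keep.crv p→/braguhe/smanida
[out] ok
$ keep.strike p→/braguhe/durajam/sti
[out] ok

Answer: {braguhe/, braguhe/durajam/, braguhe/durajam/rax/, braguhe/durajam/sti=dricrag, braguhe/smanida/}
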